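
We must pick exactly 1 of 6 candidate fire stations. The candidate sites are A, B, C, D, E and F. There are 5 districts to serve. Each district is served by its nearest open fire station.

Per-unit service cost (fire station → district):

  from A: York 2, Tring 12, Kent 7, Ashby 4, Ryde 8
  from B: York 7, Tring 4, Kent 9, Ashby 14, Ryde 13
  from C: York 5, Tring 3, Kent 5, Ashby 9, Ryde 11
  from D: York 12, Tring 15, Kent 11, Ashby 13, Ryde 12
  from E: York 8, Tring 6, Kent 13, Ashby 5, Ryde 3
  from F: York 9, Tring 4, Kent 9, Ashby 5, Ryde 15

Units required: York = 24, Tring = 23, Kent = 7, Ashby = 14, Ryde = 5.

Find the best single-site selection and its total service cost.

Choose C only; total service cost 405.

With exactly 1 open, each district uses its cheapest among the chosen.
{C}: York→C 5·24=120, Tring→C 3·23=69, Kent→C 5·7=35, Ashby→C 9·14=126, Ryde→C 11·5=55. Service cost 405.
{A}: service cost 469
{E}: service cost 506
Among all 6 size-1 choices, {C} is lowest.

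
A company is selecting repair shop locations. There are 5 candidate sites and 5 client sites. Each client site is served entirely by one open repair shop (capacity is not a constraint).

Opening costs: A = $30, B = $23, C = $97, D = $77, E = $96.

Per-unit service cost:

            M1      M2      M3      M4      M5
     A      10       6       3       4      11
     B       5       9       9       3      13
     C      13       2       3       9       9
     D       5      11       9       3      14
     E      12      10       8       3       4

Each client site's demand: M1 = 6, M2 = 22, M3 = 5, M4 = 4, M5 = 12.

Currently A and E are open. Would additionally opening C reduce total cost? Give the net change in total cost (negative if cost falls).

Current service cost with {A, E}: 267.
Adding C: each client site re-picks its cheapest; new service cost 179, saving 88.
Extra fixed cost: 97. Net change = 97 − 88 = 9.
(Totals: 393 → 402.)

No — net change +9 (cost rises by 9).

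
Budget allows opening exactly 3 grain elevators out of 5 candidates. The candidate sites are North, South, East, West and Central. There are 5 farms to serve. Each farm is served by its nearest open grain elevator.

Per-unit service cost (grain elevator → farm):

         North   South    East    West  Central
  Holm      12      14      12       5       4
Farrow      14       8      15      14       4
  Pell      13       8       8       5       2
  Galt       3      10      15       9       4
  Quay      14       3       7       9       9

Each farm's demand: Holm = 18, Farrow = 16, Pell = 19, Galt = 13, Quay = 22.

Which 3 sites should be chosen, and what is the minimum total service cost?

With exactly 3 open, each farm uses its cheapest among the chosen.
{North, South, Central}: Holm→Central 4·18=72, Farrow→Central 4·16=64, Pell→Central 2·19=38, Galt→North 3·13=39, Quay→South 3·22=66. Service cost 279.
{South, East, Central}: service cost 292
{South, West, Central}: service cost 292
Among all 10 size-3 choices, {North, South, Central} is lowest.

Choose North, South and Central; total service cost 279.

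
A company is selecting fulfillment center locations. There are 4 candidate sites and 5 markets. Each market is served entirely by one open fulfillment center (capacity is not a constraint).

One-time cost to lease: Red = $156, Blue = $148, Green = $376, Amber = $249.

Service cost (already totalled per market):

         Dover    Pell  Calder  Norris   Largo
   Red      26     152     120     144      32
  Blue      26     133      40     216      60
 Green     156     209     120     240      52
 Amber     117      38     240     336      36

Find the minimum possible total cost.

For any fixed open set, each market goes to its cheapest open site; total = fixed + service.
{Blue}: Dover→Blue 26, Pell→Blue 133, Calder→Blue 40, Norris→Blue 216, Largo→Blue 60. Service 475; fixed 148; total 623.
{Red}: Dover→Red 26, Pell→Red 152, Calder→Red 120, Norris→Red 144, Largo→Red 32. Service 474; fixed 156; total 630.
{Red, Blue}: service 375 + fixed 304 = 679
{Red, Blue, Green, Amber}: service 280 + fixed 929 = 1209
No other subset beats 623.

Minimum total cost: 623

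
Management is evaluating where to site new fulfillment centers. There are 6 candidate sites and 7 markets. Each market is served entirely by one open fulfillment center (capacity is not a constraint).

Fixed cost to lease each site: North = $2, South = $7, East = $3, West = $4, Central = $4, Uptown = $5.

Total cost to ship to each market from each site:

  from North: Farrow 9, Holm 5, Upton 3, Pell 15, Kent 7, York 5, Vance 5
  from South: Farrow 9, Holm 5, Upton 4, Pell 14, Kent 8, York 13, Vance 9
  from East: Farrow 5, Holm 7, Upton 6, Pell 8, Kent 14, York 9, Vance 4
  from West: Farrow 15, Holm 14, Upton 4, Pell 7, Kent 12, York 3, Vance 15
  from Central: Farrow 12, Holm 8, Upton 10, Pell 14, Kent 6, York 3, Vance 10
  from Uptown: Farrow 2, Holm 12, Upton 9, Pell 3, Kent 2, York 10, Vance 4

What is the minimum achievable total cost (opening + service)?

Minimum total cost: 31

For any fixed open set, each market goes to its cheapest open site; total = fixed + service.
{North, Uptown}: Farrow→Uptown 2, Holm→North 5, Upton→North 3, Pell→Uptown 3, Kent→Uptown 2, York→North 5, Vance→Uptown 4. Service 24; fixed 7; total 31.
{North, West, Uptown}: service 22 + fixed 11 = 33
{North, Central, Uptown}: service 22 + fixed 11 = 33
{North, South, East, West, Central, Uptown}: service 22 + fixed 25 = 47
No other subset beats 31.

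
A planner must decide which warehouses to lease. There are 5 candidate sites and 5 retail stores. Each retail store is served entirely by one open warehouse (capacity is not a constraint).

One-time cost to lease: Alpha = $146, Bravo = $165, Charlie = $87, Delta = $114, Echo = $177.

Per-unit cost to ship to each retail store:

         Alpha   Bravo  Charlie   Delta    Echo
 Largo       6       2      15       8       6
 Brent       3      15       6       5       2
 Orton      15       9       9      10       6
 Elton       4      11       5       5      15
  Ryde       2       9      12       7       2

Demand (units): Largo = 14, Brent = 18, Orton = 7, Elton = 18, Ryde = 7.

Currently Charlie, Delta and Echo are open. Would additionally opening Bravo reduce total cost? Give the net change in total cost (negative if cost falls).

Current service cost with {Charlie, Delta, Echo}: 266.
Adding Bravo: each retail store re-picks its cheapest; new service cost 210, saving 56.
Extra fixed cost: 165. Net change = 165 − 56 = 109.
(Totals: 644 → 753.)

No — net change +109 (cost rises by 109).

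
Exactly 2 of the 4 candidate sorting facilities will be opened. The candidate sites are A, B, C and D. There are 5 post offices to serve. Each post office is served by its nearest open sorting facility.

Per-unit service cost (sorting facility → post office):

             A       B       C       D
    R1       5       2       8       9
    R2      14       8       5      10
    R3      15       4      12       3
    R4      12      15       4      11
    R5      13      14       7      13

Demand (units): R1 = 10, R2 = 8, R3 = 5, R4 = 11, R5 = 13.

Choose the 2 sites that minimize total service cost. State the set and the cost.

Choose B and C; total service cost 215.

With exactly 2 open, each post office uses its cheapest among the chosen.
{B, C}: R1→B 2·10=20, R2→C 5·8=40, R3→B 4·5=20, R4→C 4·11=44, R5→C 7·13=91. Service cost 215.
{C, D}: service cost 270
{A, C}: service cost 285
Among all 6 size-2 choices, {B, C} is lowest.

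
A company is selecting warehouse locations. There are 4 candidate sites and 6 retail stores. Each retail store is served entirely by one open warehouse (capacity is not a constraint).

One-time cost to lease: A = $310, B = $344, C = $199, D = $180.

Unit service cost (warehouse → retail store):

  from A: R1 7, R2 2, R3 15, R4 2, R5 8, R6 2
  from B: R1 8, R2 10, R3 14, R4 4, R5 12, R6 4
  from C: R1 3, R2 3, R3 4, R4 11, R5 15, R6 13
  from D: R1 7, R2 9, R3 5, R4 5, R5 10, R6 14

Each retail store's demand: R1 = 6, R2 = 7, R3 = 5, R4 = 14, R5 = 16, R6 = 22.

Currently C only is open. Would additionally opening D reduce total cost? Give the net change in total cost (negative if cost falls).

No — net change +16 (cost rises by 16).

Current service cost with {C}: 739.
Adding D: each retail store re-picks its cheapest; new service cost 575, saving 164.
Extra fixed cost: 180. Net change = 180 − 164 = 16.
(Totals: 938 → 954.)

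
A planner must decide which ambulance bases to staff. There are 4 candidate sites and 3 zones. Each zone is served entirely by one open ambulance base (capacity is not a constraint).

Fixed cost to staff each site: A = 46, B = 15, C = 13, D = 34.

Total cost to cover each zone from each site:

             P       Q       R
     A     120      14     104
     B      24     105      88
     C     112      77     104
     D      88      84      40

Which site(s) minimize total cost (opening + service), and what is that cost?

For any fixed open set, each zone goes to its cheapest open site; total = fixed + service.
{A, B, D}: P→B 24, Q→A 14, R→D 40. Service 78; fixed 95; total 173.
{A, B, C, D}: P→B 24, Q→A 14, R→D 40. Service 78; fixed 108; total 186.
{A, B}: service 126 + fixed 61 = 187
{C}: service 293 + fixed 13 = 306
No other subset beats 173.

Open A, B and D; minimum total cost 173.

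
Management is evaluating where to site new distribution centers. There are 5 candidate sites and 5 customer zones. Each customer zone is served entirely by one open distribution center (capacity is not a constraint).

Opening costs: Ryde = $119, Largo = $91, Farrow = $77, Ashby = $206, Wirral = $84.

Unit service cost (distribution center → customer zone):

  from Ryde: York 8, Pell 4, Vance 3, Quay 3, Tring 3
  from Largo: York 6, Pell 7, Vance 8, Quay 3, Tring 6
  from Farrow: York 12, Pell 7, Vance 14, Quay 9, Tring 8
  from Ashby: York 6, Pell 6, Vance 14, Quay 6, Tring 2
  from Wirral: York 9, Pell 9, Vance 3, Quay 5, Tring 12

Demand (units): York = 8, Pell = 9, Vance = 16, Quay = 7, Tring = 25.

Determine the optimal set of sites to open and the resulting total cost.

For any fixed open set, each customer zone goes to its cheapest open site; total = fixed + service.
{Ryde}: York→Ryde 8·8=64, Pell→Ryde 4·9=36, Vance→Ryde 3·16=48, Quay→Ryde 3·7=21, Tring→Ryde 3·25=75. Service 244; fixed 119; total 363.
{Ryde, Largo}: York→Largo 6·8=48, Pell→Ryde 4·9=36, Vance→Ryde 3·16=48, Quay→Ryde 3·7=21, Tring→Ryde 3·25=75. Service 228; fixed 210; total 438.
{Ryde, Farrow}: service 244 + fixed 196 = 440
{Ryde, Largo, Farrow, Ashby, Wirral}: service 203 + fixed 577 = 780
No other subset beats 363.

Open Ryde only; minimum total cost 363.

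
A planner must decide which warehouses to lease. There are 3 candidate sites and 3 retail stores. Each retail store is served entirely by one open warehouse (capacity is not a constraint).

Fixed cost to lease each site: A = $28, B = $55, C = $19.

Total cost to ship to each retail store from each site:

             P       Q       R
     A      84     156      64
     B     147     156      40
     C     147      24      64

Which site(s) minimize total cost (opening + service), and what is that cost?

For any fixed open set, each retail store goes to its cheapest open site; total = fixed + service.
{A, C}: P→A 84, Q→C 24, R→A 64. Service 172; fixed 47; total 219.
{A, B, C}: service 148 + fixed 102 = 250
{C}: service 235 + fixed 19 = 254
No other subset beats 219.

Open A and C; minimum total cost 219.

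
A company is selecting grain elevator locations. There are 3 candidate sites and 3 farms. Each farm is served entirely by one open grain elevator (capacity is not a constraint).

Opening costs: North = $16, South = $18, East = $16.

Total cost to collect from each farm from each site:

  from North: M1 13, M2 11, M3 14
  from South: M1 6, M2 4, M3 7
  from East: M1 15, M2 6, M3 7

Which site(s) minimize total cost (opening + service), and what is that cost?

Open South only; minimum total cost 35.

For any fixed open set, each farm goes to its cheapest open site; total = fixed + service.
{South}: M1→South 6, M2→South 4, M3→South 7. Service 17; fixed 18; total 35.
{East}: service 28 + fixed 16 = 44
{North, South}: service 17 + fixed 34 = 51
{North, South, East}: M1→South 6, M2→South 4, M3→South 7. Service 17; fixed 50; total 67.
No other subset beats 35.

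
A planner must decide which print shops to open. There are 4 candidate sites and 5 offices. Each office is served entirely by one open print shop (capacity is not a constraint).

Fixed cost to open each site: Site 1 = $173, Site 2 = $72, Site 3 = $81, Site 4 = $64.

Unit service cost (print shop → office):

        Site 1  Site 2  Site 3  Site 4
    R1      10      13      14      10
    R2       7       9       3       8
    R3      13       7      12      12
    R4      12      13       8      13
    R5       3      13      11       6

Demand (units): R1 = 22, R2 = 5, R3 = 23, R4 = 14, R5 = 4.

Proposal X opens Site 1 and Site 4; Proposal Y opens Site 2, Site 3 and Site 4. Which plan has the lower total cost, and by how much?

Proposal Y is cheaper by 199.

Proposal X: {Site 1, Site 4}: R1→Site 1 10·22=220, R2→Site 1 7·5=35, R3→Site 4 12·23=276, R4→Site 1 12·14=168, R5→Site 1 3·4=12. Service 711; fixed 237; total 948.
Proposal Y: {Site 2, Site 3, Site 4}: R1→Site 4 10·22=220, R2→Site 3 3·5=15, R3→Site 2 7·23=161, R4→Site 3 8·14=112, R5→Site 4 6·4=24. Service 532; fixed 217; total 749.
Difference: |948 − 749| = 199.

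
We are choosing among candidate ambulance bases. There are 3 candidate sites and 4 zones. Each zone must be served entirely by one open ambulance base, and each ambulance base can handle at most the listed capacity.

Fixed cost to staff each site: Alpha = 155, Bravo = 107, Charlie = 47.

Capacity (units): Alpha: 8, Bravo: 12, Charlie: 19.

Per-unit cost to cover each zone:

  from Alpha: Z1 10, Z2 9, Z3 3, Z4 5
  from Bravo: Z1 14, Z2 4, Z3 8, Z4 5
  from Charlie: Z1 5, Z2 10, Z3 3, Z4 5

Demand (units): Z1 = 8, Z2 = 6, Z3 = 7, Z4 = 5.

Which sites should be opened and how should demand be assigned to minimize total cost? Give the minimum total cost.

Open {Bravo, Charlie}: Z1→Charlie 5·8=40, Z2→Bravo 4·6=24, Z3→Charlie 3·7=21, Z4→Bravo 5·5=25.
Loads: Bravo carries 11/12, Charlie carries 15/19. Service 110; fixed 154; total 264.
Next best feasible plan costs 335.

Minimum total cost: 264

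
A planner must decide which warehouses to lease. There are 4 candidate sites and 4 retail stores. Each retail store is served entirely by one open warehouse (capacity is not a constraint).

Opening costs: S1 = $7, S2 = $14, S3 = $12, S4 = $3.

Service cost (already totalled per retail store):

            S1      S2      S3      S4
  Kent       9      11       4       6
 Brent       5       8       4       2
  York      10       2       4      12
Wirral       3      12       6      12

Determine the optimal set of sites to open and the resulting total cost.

Open S3 only; minimum total cost 30.

For any fixed open set, each retail store goes to its cheapest open site; total = fixed + service.
{S3}: Kent→S3 4, Brent→S3 4, York→S3 4, Wirral→S3 6. Service 18; fixed 12; total 30.
{S1, S4}: Kent→S4 6, Brent→S4 2, York→S1 10, Wirral→S1 3. Service 21; fixed 10; total 31.
{S3, S4}: service 16 + fixed 15 = 31
{S1, S2, S3, S4}: service 11 + fixed 36 = 47
(All 15 nonempty subsets were checked; S3 only is lowest.)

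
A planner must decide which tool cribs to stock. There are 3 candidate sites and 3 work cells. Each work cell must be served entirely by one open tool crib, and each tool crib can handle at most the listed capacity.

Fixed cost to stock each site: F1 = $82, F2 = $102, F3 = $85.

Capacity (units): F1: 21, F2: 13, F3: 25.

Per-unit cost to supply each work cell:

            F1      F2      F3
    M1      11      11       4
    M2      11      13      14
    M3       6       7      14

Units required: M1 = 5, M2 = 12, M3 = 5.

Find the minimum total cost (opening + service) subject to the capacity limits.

Open {F3}: M1→F3 4·5=20, M2→F3 14·12=168, M3→F3 14·5=70.
Loads: F3 carries 22/25. Service 258; fixed 85; total 343.
Next best feasible plan costs 349.

Minimum total cost: 343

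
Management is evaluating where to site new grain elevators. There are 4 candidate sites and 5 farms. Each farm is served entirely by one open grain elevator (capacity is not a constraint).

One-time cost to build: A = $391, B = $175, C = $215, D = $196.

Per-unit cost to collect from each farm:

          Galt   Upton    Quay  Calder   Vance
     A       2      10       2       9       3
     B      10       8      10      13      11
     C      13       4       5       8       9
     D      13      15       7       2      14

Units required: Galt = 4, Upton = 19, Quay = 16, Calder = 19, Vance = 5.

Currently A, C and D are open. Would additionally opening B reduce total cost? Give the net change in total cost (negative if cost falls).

Current service cost with {A, C, D}: 169.
Adding B: each farm re-picks its cheapest; new service cost 169, saving 0.
Extra fixed cost: 175. Net change = 175 − 0 = 175.
(Totals: 971 → 1146.)

No — net change +175 (cost rises by 175).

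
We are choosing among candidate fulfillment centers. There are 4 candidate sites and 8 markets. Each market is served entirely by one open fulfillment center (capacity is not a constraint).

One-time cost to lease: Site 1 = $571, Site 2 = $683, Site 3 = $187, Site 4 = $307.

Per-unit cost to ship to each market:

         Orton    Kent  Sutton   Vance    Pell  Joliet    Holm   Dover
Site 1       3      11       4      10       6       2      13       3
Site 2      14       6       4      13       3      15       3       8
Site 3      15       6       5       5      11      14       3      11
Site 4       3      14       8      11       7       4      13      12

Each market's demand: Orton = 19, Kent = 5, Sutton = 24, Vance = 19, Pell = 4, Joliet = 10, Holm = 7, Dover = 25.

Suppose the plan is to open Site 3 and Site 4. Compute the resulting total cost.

Total cost: 1160

Each market is assigned to its cheapest site among the open ones.
{Site 3, Site 4}: Orton→Site 4 3·19=57, Kent→Site 3 6·5=30, Sutton→Site 3 5·24=120, Vance→Site 3 5·19=95, Pell→Site 4 7·4=28, Joliet→Site 4 4·10=40, Holm→Site 3 3·7=21, Dover→Site 3 11·25=275. Service 666; fixed 494; total 1160.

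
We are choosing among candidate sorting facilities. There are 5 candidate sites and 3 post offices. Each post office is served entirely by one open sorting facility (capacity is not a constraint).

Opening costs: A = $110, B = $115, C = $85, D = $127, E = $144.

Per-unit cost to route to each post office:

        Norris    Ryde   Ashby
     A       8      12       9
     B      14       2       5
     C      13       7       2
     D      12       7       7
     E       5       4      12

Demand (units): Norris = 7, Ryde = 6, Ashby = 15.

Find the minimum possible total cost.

Minimum total cost: 248

For any fixed open set, each post office goes to its cheapest open site; total = fixed + service.
{C}: Norris→C 13·7=91, Ryde→C 7·6=42, Ashby→C 2·15=30. Service 163; fixed 85; total 248.
{B}: Norris→B 14·7=98, Ryde→B 2·6=12, Ashby→B 5·15=75. Service 185; fixed 115; total 300.
{C, E}: Norris→E 5·7=35, Ryde→E 4·6=24, Ashby→C 2·15=30. Service 89; fixed 229; total 318.
{A, B, C, D, E}: service 77 + fixed 581 = 658
No other subset beats 248.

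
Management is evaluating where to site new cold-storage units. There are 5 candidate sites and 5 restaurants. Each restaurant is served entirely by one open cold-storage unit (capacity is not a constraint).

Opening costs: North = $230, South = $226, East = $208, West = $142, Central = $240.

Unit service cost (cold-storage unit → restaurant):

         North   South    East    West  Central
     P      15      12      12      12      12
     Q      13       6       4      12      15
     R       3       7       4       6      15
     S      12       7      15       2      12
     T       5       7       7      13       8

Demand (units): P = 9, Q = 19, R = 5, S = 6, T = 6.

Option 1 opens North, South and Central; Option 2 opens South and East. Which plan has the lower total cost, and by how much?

Option 2 is cheaper by 283.

Option 1: {North, South, Central}: P→South 12·9=108, Q→South 6·19=114, R→North 3·5=15, S→South 7·6=42, T→North 5·6=30. Service 309; fixed 696; total 1005.
Option 2: {South, East}: P→South 12·9=108, Q→East 4·19=76, R→East 4·5=20, S→South 7·6=42, T→South 7·6=42. Service 288; fixed 434; total 722.
Difference: |1005 − 722| = 283.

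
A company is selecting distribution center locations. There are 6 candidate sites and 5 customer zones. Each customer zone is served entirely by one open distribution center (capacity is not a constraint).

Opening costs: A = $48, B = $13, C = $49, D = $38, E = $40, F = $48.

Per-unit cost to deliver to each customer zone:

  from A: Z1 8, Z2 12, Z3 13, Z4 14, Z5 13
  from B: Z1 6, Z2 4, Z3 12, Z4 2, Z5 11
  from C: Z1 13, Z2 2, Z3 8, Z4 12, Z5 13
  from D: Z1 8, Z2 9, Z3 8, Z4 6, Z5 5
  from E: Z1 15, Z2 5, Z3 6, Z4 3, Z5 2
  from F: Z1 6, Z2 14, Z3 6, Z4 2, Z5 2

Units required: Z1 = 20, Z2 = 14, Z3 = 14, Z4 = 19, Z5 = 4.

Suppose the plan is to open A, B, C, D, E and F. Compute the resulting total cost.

Each customer zone is assigned to its cheapest site among the open ones.
{A, B, C, D, E, F}: Z1→B 6·20=120, Z2→C 2·14=28, Z3→E 6·14=84, Z4→B 2·19=38, Z5→E 2·4=8. Service 278; fixed 236; total 514.

Total cost: 514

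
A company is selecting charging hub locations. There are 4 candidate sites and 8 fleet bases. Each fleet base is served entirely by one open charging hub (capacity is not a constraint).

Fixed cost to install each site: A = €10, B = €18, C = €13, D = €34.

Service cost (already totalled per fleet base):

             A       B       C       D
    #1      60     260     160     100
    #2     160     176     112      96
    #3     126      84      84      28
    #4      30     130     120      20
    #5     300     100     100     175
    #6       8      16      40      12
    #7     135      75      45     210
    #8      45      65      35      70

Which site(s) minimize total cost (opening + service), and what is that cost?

Open A, C and D; minimum total cost 449.

For any fixed open set, each fleet base goes to its cheapest open site; total = fixed + service.
{A, C, D}: #1→A 60, #2→D 96, #3→D 28, #4→D 20, #5→C 100, #6→A 8, #7→C 45, #8→C 35. Service 392; fixed 57; total 449.
{A, B, C, D}: service 392 + fixed 75 = 467
{C, D}: #1→D 100, #2→D 96, #3→D 28, #4→D 20, #5→C 100, #6→D 12, #7→C 45, #8→C 35. Service 436; fixed 47; total 483.
{A}: service 864 + fixed 10 = 874
No other subset beats 449.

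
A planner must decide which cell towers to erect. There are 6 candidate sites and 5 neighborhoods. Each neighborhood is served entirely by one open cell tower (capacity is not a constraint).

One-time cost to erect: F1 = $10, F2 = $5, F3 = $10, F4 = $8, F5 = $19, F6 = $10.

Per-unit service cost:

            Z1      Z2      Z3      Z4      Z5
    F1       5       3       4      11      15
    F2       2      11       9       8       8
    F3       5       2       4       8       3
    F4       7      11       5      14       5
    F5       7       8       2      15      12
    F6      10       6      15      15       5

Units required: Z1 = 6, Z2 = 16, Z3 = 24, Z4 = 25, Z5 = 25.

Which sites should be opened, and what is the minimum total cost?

Open F2, F3 and F5; minimum total cost 401.

For any fixed open set, each neighborhood goes to its cheapest open site; total = fixed + service.
{F2, F3, F5}: Z1→F2 2·6=12, Z2→F3 2·16=32, Z3→F5 2·24=48, Z4→F2 8·25=200, Z5→F3 3·25=75. Service 367; fixed 34; total 401.
{F2, F3, F4, F5}: service 367 + fixed 42 = 409
{F1, F2, F3, F5}: service 367 + fixed 44 = 411
{F1, F2, F3, F4, F5, F6}: Z1→F2 2·6=12, Z2→F3 2·16=32, Z3→F5 2·24=48, Z4→F2 8·25=200, Z5→F3 3·25=75. Service 367; fixed 62; total 429.
No other subset beats 401.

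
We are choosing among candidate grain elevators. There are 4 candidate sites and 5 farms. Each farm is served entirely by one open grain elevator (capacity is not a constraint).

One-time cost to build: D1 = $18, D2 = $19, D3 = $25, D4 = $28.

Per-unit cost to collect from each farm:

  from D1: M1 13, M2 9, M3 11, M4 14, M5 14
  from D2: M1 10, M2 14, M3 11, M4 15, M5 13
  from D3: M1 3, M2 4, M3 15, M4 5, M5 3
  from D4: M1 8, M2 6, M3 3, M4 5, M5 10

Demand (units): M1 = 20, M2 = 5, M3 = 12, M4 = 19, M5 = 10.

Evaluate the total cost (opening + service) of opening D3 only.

Each farm is assigned to its cheapest site among the open ones.
{D3}: M1→D3 3·20=60, M2→D3 4·5=20, M3→D3 15·12=180, M4→D3 5·19=95, M5→D3 3·10=30. Service 385; fixed 25; total 410.

Total cost: 410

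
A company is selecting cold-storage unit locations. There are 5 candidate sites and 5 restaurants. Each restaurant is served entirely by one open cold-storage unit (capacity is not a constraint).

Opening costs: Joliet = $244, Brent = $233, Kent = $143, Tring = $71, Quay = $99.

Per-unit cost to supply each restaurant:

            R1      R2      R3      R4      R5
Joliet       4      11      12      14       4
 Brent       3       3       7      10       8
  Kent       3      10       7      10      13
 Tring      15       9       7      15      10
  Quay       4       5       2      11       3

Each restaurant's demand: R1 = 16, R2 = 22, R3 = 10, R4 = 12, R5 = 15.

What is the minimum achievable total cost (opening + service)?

Minimum total cost: 470

For any fixed open set, each restaurant goes to its cheapest open site; total = fixed + service.
{Quay}: R1→Quay 4·16=64, R2→Quay 5·22=110, R3→Quay 2·10=20, R4→Quay 11·12=132, R5→Quay 3·15=45. Service 371; fixed 99; total 470.
{Tring, Quay}: service 371 + fixed 170 = 541
{Kent, Quay}: service 343 + fixed 242 = 585
{Joliet, Brent, Kent, Tring, Quay}: service 299 + fixed 790 = 1089
No other subset beats 470.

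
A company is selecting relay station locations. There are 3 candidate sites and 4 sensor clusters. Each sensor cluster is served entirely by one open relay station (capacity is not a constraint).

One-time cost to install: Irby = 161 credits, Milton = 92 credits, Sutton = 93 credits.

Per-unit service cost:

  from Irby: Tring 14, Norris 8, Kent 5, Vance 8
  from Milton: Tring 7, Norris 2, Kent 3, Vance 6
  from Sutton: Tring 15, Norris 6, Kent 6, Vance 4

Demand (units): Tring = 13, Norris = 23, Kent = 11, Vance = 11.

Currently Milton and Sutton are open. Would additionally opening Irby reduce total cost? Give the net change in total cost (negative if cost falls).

No — net change +161 (cost rises by 161).

Current service cost with {Milton, Sutton}: 214.
Adding Irby: each sensor cluster re-picks its cheapest; new service cost 214, saving 0.
Extra fixed cost: 161. Net change = 161 − 0 = 161.
(Totals: 399 → 560.)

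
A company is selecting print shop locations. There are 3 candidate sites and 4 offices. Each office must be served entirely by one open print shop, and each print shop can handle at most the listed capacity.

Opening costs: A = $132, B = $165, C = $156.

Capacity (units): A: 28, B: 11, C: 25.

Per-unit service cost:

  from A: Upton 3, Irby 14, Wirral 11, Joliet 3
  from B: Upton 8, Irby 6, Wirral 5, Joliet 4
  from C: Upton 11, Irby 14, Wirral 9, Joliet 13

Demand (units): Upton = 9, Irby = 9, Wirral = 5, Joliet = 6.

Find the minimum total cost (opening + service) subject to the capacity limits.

Open {A, B}: Upton→A 3·9=27, Irby→B 6·9=54, Wirral→A 11·5=55, Joliet→A 3·6=18.
Loads: A carries 20/28, B carries 9/11. Service 154; fixed 297; total 451.
Next best feasible plan costs 493.

Minimum total cost: 451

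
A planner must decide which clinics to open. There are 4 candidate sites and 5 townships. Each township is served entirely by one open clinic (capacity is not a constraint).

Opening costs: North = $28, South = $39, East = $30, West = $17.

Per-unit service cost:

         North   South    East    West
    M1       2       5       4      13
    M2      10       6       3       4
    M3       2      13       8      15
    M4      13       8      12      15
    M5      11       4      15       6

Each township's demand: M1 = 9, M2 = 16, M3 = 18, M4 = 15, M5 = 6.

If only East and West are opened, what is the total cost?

Each township is assigned to its cheapest site among the open ones.
{East, West}: M1→East 4·9=36, M2→East 3·16=48, M3→East 8·18=144, M4→East 12·15=180, M5→West 6·6=36. Service 444; fixed 47; total 491.

Total cost: 491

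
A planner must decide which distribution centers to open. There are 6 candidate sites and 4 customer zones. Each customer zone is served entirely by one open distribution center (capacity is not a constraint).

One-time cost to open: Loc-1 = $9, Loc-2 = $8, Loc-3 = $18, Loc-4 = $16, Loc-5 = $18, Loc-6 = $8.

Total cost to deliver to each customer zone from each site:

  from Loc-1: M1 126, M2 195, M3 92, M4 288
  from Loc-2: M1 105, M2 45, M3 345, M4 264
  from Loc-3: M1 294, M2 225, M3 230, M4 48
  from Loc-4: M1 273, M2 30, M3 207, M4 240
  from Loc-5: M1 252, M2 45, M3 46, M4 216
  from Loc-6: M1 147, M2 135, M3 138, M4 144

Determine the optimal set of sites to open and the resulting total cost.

Open Loc-2, Loc-3 and Loc-5; minimum total cost 288.

For any fixed open set, each customer zone goes to its cheapest open site; total = fixed + service.
{Loc-2, Loc-3, Loc-5}: M1→Loc-2 105, M2→Loc-2 45, M3→Loc-5 46, M4→Loc-3 48. Service 244; fixed 44; total 288.
{Loc-2, Loc-3, Loc-4, Loc-5}: M1→Loc-2 105, M2→Loc-4 30, M3→Loc-5 46, M4→Loc-3 48. Service 229; fixed 60; total 289.
{Loc-2, Loc-3, Loc-5, Loc-6}: M1→Loc-2 105, M2→Loc-2 45, M3→Loc-5 46, M4→Loc-3 48. Service 244; fixed 52; total 296.
{Loc-1, Loc-2, Loc-3, Loc-4, Loc-5, Loc-6}: service 229 + fixed 77 = 306
No other subset beats 288.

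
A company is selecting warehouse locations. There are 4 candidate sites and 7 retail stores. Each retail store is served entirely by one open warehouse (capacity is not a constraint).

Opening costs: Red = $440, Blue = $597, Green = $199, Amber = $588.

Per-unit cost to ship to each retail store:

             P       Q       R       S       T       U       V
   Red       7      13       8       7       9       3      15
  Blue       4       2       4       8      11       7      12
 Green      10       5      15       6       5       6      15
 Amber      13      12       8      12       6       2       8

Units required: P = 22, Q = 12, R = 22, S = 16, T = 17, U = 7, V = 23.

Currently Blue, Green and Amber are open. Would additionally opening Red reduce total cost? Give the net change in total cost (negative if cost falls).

Current service cost with {Blue, Green, Amber}: 579.
Adding Red: each retail store re-picks its cheapest; new service cost 579, saving 0.
Extra fixed cost: 440. Net change = 440 − 0 = 440.
(Totals: 1963 → 2403.)

No — net change +440 (cost rises by 440).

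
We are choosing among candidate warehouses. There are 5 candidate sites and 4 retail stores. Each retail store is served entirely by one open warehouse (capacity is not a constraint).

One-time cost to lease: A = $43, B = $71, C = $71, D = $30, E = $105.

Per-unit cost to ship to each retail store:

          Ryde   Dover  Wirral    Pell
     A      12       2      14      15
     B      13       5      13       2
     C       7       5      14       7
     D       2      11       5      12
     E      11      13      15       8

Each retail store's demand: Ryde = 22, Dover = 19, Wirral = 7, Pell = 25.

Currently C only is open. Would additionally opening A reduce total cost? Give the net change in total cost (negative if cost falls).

Current service cost with {C}: 522.
Adding A: each retail store re-picks its cheapest; new service cost 465, saving 57.
Extra fixed cost: 43. Net change = 43 − 57 = -14.
(Totals: 593 → 579.)

Yes — net change −14 (cost falls by 14).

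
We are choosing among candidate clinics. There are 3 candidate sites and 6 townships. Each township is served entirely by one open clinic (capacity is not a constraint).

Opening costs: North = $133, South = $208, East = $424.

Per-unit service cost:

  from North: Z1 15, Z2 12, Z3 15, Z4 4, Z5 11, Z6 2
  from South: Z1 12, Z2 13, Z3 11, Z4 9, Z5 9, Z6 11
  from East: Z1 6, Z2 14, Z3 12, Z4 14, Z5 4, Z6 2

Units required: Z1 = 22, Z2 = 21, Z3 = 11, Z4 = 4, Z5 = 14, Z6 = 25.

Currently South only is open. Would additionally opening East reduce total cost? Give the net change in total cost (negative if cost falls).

Yes — net change −3 (cost falls by 3).

Current service cost with {South}: 1095.
Adding East: each township re-picks its cheapest; new service cost 668, saving 427.
Extra fixed cost: 424. Net change = 424 − 427 = -3.
(Totals: 1303 → 1300.)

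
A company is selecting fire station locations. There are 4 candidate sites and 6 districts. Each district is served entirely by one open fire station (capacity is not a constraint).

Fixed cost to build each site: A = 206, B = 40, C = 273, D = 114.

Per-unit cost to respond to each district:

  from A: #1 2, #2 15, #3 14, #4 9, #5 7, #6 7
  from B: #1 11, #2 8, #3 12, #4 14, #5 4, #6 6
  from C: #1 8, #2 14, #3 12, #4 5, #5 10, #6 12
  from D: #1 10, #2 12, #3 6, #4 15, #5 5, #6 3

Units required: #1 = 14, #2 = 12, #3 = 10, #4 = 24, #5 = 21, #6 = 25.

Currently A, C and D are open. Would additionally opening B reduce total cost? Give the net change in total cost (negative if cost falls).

Current service cost with {A, C, D}: 532.
Adding B: each district re-picks its cheapest; new service cost 463, saving 69.
Extra fixed cost: 40. Net change = 40 − 69 = -29.
(Totals: 1125 → 1096.)

Yes — net change −29 (cost falls by 29).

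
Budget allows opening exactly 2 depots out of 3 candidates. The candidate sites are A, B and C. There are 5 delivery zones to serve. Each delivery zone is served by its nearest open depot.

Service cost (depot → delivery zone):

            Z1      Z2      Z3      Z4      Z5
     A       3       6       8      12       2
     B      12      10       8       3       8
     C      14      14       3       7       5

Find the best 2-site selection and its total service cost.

Choose A and C; total service cost 21.

With exactly 2 open, each delivery zone uses its cheapest among the chosen.
{A, C}: Z1→A 3, Z2→A 6, Z3→C 3, Z4→C 7, Z5→A 2. Service cost 21.
{A, B}: service cost 22
{B, C}: service cost 33
Among all 3 size-2 choices, {A, C} is lowest.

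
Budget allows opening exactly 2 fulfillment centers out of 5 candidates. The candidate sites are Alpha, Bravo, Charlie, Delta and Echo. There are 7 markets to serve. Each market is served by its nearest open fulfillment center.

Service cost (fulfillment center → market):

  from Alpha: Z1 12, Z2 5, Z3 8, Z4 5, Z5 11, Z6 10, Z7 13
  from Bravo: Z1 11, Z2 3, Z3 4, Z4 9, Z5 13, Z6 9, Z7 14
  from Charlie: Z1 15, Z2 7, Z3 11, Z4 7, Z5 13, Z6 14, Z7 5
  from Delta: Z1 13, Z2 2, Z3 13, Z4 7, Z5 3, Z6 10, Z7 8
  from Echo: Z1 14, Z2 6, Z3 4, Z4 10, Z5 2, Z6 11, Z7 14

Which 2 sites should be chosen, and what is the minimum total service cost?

Choose Bravo and Delta; total service cost 44.

With exactly 2 open, each market uses its cheapest among the chosen.
{Bravo, Delta}: Z1→Bravo 11, Z2→Delta 2, Z3→Bravo 4, Z4→Delta 7, Z5→Delta 3, Z6→Bravo 9, Z7→Delta 8. Service cost 44.
{Delta, Echo}: service cost 46
{Alpha, Delta}: service cost 48
Among all 10 size-2 choices, {Bravo, Delta} is lowest.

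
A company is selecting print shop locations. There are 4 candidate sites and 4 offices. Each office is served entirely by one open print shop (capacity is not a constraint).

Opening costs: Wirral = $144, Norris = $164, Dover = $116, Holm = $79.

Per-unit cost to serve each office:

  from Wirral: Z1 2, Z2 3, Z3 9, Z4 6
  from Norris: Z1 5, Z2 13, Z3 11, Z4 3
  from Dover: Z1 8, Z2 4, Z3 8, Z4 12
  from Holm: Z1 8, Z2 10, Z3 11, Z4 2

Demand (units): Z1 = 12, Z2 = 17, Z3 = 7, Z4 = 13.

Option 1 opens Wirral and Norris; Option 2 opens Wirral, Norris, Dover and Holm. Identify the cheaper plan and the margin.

Option 1 is cheaper by 175.

Option 1: {Wirral, Norris}: Z1→Wirral 2·12=24, Z2→Wirral 3·17=51, Z3→Wirral 9·7=63, Z4→Norris 3·13=39. Service 177; fixed 308; total 485.
Option 2: {Wirral, Norris, Dover, Holm}: Z1→Wirral 2·12=24, Z2→Wirral 3·17=51, Z3→Dover 8·7=56, Z4→Holm 2·13=26. Service 157; fixed 503; total 660.
Difference: |485 − 660| = 175.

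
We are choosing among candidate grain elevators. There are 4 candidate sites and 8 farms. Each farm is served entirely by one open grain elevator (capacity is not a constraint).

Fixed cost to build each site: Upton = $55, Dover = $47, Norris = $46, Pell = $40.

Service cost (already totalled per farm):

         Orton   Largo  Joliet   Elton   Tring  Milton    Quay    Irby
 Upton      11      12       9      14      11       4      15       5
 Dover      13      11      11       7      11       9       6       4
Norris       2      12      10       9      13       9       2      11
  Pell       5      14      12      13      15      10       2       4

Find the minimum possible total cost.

For any fixed open set, each farm goes to its cheapest open site; total = fixed + service.
{Norris}: Orton→Norris 2, Largo→Norris 12, Joliet→Norris 10, Elton→Norris 9, Tring→Norris 13, Milton→Norris 9, Quay→Norris 2, Irby→Norris 11. Service 68; fixed 46; total 114.
{Pell}: service 75 + fixed 40 = 115
{Dover}: Orton→Dover 13, Largo→Dover 11, Joliet→Dover 11, Elton→Dover 7, Tring→Dover 11, Milton→Dover 9, Quay→Dover 6, Irby→Dover 4. Service 72; fixed 47; total 119.
{Upton, Dover, Norris, Pell}: service 50 + fixed 188 = 238
(All 15 nonempty subsets were checked; Norris only is lowest.)

Minimum total cost: 114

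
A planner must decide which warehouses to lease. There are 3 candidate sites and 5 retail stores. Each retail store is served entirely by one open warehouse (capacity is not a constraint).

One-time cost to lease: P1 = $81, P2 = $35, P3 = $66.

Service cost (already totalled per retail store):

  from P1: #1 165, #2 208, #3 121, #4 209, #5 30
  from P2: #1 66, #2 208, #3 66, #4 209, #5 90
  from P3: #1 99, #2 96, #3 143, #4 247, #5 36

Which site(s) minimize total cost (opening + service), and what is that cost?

For any fixed open set, each retail store goes to its cheapest open site; total = fixed + service.
{P2, P3}: #1→P2 66, #2→P3 96, #3→P2 66, #4→P2 209, #5→P3 36. Service 473; fixed 101; total 574.
{P1, P2, P3}: #1→P2 66, #2→P3 96, #3→P2 66, #4→P1 209, #5→P1 30. Service 467; fixed 182; total 649.
{P2}: service 639 + fixed 35 = 674
No other subset beats 574.

Open P2 and P3; minimum total cost 574.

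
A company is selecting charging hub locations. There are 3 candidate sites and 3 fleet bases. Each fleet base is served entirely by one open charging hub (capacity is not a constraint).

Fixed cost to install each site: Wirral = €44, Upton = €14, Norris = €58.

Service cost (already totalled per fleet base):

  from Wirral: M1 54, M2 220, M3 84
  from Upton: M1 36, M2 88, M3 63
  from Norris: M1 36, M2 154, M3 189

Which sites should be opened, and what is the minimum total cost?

Open Upton only; minimum total cost 201.

For any fixed open set, each fleet base goes to its cheapest open site; total = fixed + service.
{Upton}: M1→Upton 36, M2→Upton 88, M3→Upton 63. Service 187; fixed 14; total 201.
{Wirral, Upton}: M1→Upton 36, M2→Upton 88, M3→Upton 63. Service 187; fixed 58; total 245.
{Upton, Norris}: service 187 + fixed 72 = 259
{Wirral, Upton, Norris}: service 187 + fixed 116 = 303
(All 7 nonempty subsets were checked; Upton only is lowest.)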